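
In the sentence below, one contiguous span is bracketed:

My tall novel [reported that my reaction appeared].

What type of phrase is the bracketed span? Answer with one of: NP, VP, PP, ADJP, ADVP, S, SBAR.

"reported" is the head of the bracketed span, so the span is a verb phrase: VP.

VP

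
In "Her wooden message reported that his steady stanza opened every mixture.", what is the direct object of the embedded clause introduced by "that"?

every mixture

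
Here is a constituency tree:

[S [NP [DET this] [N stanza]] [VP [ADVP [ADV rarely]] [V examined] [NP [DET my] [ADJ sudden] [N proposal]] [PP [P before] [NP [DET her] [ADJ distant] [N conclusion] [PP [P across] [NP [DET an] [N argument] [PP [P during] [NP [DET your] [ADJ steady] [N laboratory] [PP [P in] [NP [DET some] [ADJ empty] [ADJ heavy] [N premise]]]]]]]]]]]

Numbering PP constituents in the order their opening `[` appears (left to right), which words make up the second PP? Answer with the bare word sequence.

across an argument during your steady laboratory in some empty heavy premise

The PP opening brackets appear, in order, over: "before her distant conclusion across an argument during your steady laboratory in some empty heavy premise"; "across an argument during your steady laboratory in some empty heavy premise"; "during your steady laboratory in some empty heavy premise"; "in some empty heavy premise". The second one spans "across an argument during your steady laboratory in some empty heavy premise".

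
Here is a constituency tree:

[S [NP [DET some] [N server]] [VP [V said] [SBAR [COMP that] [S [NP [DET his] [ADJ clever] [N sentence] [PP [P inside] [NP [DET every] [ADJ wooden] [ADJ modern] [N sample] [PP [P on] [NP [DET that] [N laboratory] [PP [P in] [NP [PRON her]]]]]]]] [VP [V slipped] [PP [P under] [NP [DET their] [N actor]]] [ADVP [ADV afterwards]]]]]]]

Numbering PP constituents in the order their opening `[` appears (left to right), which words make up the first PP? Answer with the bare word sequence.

inside every wooden modern sample on that laboratory in her

Opening `[PP` markers occur at word positions 8, 13, 16, 19; the first of these opens the constituent [PP inside every wooden modern sample on that laboratory in her].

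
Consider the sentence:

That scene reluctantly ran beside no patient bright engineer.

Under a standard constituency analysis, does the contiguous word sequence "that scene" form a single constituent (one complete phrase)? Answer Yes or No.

Yes

These words form the whole noun phrase headed by "scene", so yes — one constituent.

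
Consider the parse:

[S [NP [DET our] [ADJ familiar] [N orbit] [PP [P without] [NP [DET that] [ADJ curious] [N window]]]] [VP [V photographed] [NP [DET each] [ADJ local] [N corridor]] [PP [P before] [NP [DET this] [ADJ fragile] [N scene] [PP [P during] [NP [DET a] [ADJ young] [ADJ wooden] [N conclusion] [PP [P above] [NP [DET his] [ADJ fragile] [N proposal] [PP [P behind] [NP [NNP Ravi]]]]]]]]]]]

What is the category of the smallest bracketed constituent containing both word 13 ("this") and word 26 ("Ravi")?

NP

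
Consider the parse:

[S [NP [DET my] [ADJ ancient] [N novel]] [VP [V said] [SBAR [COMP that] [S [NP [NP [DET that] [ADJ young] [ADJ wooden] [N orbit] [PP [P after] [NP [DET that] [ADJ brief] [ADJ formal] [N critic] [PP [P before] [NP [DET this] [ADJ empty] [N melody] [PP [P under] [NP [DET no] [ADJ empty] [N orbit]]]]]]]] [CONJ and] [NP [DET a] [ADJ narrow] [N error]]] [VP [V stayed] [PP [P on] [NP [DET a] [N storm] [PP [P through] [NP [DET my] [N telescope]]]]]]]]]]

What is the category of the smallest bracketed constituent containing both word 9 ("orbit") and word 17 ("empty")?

Word 9 lies under S → VP → SBAR → S → NP → NP → N; word 17 lies under S → VP → SBAR → S → NP → NP → PP → NP → PP → NP → ADJ. The lowest shared node is the NP.

NP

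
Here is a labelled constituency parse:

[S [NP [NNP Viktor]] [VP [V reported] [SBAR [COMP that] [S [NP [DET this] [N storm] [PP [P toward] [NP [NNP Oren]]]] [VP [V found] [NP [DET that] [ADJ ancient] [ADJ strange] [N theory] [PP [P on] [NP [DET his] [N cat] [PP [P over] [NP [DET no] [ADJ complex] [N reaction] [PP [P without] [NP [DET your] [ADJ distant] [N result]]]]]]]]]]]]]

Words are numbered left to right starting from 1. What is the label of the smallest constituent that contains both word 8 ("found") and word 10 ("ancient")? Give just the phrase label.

VP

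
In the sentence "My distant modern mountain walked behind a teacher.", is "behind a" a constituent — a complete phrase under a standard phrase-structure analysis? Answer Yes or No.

No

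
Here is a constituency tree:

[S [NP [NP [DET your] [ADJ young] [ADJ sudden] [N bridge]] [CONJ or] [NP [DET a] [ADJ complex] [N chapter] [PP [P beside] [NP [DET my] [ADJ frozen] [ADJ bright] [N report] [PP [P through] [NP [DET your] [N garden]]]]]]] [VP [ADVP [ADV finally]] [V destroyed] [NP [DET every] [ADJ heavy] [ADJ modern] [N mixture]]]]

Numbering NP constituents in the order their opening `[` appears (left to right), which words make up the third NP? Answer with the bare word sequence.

a complex chapter beside my frozen bright report through your garden

The NP opening brackets appear, in order, over: "your young sudden bridge or a complex chapter beside my frozen bright report through your garden"; "your young sudden bridge"; "a complex chapter beside my frozen bright report through your garden"; "my frozen bright report through your garden"; "your garden"; "every heavy modern mixture". The third one spans "a complex chapter beside my frozen bright report through your garden".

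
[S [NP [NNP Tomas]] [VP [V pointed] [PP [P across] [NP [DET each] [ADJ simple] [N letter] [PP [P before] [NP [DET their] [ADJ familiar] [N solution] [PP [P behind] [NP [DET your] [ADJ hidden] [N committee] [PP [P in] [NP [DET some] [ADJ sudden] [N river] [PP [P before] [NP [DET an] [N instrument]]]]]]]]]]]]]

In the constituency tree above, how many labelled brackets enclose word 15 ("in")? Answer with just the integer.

10

Path from the root down to the word: S → VP → PP → NP → PP → NP → PP → NP → PP → P. That is 10 enclosing brackets.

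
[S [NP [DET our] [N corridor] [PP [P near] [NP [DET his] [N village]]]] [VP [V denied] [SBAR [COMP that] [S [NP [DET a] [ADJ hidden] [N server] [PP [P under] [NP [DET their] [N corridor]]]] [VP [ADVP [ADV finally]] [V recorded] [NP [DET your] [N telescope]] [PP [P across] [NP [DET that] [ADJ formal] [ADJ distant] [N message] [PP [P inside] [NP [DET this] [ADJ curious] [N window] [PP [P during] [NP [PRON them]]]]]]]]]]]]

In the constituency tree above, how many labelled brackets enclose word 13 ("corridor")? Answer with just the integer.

8

Counting open brackets not yet closed at "corridor": [S [VP [SBAR [S [NP [PP [NP [N = 8.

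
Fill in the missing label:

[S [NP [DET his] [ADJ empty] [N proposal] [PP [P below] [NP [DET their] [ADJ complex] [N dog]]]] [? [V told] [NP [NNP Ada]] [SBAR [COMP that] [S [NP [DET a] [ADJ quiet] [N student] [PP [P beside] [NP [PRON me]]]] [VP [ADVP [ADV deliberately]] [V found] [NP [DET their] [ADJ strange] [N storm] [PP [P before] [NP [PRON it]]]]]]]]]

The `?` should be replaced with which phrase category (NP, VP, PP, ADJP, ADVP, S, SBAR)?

A constituent whose immediate children are V 'told', NP, SBAR is a verb phrase: VP.

VP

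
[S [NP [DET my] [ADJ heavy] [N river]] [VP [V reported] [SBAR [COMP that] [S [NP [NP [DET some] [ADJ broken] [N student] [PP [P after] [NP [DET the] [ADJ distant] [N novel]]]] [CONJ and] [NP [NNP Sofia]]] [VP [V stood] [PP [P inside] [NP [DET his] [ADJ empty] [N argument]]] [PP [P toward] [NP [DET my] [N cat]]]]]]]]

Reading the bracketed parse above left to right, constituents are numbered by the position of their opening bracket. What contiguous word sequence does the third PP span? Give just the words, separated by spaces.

The PP opening brackets appear, in order, over: "after the distant novel"; "inside his empty argument"; "toward my cat". The third one spans "toward my cat".

toward my cat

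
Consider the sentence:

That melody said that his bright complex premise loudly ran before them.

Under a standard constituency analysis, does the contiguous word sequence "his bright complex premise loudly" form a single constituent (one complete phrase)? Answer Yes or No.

No

The smallest constituent containing the whole sequence is the clause [S his bright complex premise loudly ran before them], but the sequence is only part of it — it straddles the boundary between noun phrase "his bright complex premise" and verb phrase "loudly ran before them".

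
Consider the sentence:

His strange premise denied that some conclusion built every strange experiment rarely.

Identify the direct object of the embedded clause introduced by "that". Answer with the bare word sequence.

every strange experiment

Within the embedded clause introduced by "that", the direct object of "built" is "every strange experiment".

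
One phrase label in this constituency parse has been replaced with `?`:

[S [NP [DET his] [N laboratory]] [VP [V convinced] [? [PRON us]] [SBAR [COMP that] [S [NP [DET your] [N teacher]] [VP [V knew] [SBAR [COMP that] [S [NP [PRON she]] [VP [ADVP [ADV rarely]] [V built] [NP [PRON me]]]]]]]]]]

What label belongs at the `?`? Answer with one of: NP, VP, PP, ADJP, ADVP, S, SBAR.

NP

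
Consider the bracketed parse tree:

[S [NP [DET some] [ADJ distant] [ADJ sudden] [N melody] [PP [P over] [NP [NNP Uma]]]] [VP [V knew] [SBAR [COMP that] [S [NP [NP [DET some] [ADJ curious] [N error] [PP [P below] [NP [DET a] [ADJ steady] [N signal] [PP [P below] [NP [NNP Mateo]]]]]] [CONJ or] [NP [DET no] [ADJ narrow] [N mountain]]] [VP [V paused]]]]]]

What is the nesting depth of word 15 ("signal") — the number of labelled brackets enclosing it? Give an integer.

9

Path from the root down to the word: S → VP → SBAR → S → NP → NP → PP → NP → N. That is 9 enclosing brackets.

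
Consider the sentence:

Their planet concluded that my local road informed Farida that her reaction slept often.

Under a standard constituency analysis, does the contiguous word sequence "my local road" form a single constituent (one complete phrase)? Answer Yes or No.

"my local road" is exactly the noun phrase [NP my local road], a complete constituent.

Yes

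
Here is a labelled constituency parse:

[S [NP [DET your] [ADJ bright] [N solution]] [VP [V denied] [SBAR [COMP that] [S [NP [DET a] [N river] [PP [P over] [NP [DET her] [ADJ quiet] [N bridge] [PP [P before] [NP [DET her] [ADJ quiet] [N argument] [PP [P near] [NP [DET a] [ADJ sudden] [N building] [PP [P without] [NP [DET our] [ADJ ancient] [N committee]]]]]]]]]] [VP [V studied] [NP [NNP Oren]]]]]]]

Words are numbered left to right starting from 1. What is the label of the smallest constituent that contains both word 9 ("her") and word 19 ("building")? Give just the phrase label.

Word 9 lies under S → VP → SBAR → S → NP → PP → NP → DET; word 19 lies under S → VP → SBAR → S → NP → PP → NP → PP → NP → PP → NP → N. The lowest shared node is the NP.

NP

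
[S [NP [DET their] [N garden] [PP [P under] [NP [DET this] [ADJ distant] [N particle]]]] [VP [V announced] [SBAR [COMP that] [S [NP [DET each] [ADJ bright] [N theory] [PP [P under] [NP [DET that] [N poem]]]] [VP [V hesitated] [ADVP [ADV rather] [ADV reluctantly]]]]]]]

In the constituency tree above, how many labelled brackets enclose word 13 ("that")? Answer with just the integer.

8

Counting open brackets not yet closed at "that": [S [VP [SBAR [S [NP [PP [NP [DET = 8.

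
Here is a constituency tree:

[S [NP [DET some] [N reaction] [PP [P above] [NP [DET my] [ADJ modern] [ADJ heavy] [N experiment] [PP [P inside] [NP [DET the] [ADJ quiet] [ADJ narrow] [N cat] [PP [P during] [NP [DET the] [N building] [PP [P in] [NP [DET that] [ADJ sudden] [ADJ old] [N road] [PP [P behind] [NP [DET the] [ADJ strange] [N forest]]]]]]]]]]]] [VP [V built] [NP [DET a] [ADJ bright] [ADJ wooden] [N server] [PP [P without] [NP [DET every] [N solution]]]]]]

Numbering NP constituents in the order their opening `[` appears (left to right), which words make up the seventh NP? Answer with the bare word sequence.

Opening `[NP` markers occur at word positions 1, 4, 9, 14, 17, 22, 26, 31; the seventh of these opens the constituent [NP a bright wooden server without every solution].

a bright wooden server without every solution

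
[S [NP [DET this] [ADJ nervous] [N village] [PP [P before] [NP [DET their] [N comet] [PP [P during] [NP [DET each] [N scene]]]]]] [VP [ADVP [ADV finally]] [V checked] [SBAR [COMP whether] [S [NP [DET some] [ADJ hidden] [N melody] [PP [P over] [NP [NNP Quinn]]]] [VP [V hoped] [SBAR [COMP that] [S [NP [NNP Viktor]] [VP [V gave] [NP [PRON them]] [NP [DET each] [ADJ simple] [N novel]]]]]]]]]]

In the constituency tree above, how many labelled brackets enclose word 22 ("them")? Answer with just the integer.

10

Counting open brackets not yet closed at "them": [S [VP [SBAR [S [VP [SBAR [S [VP [NP [PRON = 10.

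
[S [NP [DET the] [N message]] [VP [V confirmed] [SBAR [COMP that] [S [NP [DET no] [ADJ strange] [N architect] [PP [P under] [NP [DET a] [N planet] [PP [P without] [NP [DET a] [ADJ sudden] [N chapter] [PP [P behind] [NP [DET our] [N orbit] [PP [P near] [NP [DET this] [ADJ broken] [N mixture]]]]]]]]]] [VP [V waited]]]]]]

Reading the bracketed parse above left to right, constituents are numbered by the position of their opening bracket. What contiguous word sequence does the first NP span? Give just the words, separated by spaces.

Opening `[NP` markers occur at word positions 1, 5, 9, 12, 16, 19; the first of these opens the constituent [NP the message].

the message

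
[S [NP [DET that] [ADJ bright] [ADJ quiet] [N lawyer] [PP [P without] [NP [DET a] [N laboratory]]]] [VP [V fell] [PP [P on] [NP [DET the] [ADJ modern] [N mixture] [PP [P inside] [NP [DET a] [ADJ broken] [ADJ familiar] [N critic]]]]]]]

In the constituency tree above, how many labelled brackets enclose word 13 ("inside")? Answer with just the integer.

6

Path from the root down to the word: S → VP → PP → NP → PP → P. That is 6 enclosing brackets.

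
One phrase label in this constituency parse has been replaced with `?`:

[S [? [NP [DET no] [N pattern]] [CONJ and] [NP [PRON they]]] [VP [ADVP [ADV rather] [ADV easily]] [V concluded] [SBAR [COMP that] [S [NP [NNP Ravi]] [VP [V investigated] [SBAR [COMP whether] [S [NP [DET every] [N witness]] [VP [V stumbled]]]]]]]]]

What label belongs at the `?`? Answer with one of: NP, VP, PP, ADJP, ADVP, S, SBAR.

A constituent whose immediate children are NP, CONJ 'and', NP is a noun phrase: NP.

NP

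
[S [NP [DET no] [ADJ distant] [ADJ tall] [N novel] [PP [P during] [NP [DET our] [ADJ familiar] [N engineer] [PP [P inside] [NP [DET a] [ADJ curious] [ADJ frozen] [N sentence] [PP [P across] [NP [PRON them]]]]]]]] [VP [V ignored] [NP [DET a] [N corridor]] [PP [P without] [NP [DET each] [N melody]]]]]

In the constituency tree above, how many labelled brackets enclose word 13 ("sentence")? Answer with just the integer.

Counting open brackets not yet closed at "sentence": [S [NP [PP [NP [PP [NP [N = 7.

7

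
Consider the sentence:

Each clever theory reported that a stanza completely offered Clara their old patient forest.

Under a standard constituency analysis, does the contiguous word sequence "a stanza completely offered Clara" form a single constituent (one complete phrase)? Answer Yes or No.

The smallest constituent containing the whole sequence is the clause [S a stanza completely offered Clara their old patient forest], but the sequence is only part of it — it straddles the boundary between noun phrase "a stanza" and verb phrase "completely offered Clara their old patient forest".

No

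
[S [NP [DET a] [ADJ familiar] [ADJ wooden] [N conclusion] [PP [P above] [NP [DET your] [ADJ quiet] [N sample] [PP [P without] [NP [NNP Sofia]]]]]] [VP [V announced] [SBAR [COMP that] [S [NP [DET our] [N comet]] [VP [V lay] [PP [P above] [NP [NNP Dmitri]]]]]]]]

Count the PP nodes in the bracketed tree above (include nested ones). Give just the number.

3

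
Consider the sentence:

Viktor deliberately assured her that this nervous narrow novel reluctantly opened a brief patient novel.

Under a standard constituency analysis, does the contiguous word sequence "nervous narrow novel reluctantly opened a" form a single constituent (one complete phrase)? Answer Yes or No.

The smallest constituent containing the whole sequence is the clause [S this nervous narrow novel reluctantly opened a brief patient novel], but the sequence is only part of it — it straddles the boundary between noun phrase "this nervous narrow novel" and verb phrase "reluctantly opened a brief patient novel".

No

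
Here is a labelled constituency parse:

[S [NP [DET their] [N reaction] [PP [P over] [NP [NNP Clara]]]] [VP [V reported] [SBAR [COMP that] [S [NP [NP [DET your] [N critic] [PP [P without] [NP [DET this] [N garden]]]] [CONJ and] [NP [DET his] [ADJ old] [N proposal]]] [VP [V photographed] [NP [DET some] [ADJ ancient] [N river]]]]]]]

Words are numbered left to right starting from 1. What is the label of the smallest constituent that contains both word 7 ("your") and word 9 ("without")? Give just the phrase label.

NP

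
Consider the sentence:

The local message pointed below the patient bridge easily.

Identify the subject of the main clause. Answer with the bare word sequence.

The subject of the main clause is the NP immediately before the verb "pointed": "the local message".

the local message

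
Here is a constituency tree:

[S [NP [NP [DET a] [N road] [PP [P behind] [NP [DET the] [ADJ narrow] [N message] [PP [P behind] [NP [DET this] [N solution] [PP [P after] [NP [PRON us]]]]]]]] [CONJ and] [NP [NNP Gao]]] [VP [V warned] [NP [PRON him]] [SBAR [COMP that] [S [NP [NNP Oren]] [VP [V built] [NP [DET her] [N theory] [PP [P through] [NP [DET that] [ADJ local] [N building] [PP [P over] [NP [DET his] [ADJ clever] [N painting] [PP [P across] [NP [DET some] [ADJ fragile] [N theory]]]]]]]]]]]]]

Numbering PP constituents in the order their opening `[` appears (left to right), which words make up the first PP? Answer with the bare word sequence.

behind the narrow message behind this solution after us

The PP opening brackets appear, in order, over: "behind the narrow message behind this solution after us"; "behind this solution after us"; "after us"; "through that local building over his clever painting across some fragile theory"; "over his clever painting across some fragile theory"; "across some fragile theory". The first one spans "behind the narrow message behind this solution after us".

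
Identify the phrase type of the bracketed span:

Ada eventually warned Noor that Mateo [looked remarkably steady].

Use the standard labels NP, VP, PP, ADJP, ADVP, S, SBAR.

VP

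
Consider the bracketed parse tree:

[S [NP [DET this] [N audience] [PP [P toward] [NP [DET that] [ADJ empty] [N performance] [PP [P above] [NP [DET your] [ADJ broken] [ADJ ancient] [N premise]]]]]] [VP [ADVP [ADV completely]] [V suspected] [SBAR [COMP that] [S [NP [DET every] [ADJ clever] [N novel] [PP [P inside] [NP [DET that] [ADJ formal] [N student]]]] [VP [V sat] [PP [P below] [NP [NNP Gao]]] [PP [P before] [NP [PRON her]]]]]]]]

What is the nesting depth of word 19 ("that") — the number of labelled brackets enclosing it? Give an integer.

8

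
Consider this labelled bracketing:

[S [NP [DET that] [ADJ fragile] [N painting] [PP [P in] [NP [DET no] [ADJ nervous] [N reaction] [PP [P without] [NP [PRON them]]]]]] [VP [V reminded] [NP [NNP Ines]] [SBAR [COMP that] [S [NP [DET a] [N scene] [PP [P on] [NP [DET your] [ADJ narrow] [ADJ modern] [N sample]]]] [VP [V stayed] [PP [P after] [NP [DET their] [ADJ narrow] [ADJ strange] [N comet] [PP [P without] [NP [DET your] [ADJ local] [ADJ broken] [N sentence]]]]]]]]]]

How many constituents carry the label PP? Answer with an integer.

The PP constituents are: [PP in no nervous reaction without them]; [PP without them]; [PP on your narrow modern sample]; [PP after their narrow strange comet without your local broken sentence]; [PP without your local broken sentence]. Total: 5.

5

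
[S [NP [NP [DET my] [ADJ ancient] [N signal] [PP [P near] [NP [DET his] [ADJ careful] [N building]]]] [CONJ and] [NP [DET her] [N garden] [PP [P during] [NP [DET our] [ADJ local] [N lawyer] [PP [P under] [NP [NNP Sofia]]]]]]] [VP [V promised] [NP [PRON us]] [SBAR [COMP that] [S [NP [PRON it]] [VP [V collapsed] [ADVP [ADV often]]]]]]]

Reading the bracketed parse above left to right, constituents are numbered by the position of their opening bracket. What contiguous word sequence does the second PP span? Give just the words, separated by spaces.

Opening `[PP` markers occur at word positions 4, 11, 15; the second of these opens the constituent [PP during our local lawyer under Sofia].

during our local lawyer under Sofia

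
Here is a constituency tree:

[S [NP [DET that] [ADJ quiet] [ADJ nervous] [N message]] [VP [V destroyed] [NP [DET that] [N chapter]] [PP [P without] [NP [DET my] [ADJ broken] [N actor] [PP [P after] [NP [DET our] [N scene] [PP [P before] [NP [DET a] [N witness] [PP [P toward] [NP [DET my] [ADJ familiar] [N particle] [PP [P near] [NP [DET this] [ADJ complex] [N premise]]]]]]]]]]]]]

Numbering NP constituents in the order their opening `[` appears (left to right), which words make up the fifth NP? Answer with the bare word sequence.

a witness toward my familiar particle near this complex premise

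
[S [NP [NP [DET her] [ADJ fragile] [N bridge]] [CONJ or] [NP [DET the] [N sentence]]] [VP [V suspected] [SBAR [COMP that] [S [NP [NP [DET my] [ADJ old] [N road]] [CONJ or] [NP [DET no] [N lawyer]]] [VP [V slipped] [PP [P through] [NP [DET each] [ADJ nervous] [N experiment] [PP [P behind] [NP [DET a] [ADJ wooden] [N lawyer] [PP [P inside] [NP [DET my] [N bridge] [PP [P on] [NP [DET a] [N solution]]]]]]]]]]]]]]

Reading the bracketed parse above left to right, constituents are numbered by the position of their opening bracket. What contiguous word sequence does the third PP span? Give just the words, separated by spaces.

The PP opening brackets appear, in order, over: "through each nervous experiment behind a wooden lawyer inside my bridge on a solution"; "behind a wooden lawyer inside my bridge on a solution"; "inside my bridge on a solution"; "on a solution". The third one spans "inside my bridge on a solution".

inside my bridge on a solution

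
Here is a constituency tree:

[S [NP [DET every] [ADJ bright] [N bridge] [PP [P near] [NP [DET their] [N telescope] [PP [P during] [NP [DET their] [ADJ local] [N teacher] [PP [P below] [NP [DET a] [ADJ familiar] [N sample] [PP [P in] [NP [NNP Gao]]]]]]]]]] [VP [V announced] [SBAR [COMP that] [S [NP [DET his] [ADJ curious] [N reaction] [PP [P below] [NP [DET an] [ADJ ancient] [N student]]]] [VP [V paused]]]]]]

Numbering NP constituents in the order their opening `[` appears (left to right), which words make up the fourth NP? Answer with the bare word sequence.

a familiar sample in Gao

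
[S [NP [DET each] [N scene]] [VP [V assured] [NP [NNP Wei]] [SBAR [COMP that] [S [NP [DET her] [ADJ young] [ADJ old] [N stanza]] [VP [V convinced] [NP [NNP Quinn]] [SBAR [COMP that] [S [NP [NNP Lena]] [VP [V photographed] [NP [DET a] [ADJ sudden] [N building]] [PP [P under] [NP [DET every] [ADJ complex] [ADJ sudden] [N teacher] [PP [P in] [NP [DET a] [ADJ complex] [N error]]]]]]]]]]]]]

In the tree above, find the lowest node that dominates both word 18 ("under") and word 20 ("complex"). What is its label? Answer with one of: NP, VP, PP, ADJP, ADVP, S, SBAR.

PP

The smallest bracket enclosing both words is [PP under every complex sudden teacher in a complex error], so the label is PP.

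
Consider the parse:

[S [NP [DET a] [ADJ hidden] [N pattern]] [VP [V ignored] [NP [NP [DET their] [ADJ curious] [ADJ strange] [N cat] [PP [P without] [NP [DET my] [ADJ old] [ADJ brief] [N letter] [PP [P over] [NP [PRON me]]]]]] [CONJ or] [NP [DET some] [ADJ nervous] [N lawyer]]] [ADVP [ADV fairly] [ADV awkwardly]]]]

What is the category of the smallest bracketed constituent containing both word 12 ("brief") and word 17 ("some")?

The smallest bracket enclosing both words is [NP their curious strange cat without my old brief letter over me or some nervous lawyer], so the label is NP.

NP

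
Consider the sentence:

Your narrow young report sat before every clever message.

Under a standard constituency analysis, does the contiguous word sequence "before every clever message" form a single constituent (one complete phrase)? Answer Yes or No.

These words form the whole prepositional phrase headed by "before", so yes — one constituent.

Yes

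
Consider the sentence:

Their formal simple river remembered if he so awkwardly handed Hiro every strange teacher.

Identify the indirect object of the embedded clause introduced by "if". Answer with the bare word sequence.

"handed" heads the VP of the embedded clause introduced by "if", and "Hiro" is its indirect object.

Hiro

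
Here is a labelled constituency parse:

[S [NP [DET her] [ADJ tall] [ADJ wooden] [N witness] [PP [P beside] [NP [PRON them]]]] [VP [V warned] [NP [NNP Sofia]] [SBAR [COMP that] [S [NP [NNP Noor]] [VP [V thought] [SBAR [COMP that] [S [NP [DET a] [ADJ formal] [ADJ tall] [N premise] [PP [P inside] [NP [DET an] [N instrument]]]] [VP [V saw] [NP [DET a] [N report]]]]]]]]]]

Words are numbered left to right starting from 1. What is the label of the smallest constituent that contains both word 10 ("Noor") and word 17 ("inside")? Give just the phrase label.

S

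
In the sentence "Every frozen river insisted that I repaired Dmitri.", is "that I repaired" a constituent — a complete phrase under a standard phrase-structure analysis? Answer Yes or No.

The smallest constituent containing the whole sequence is the subordinate clause [SBAR that I repaired Dmitri], but the sequence is only part of it — it straddles the boundary between complementizer "that" and clause "I repaired Dmitri".

No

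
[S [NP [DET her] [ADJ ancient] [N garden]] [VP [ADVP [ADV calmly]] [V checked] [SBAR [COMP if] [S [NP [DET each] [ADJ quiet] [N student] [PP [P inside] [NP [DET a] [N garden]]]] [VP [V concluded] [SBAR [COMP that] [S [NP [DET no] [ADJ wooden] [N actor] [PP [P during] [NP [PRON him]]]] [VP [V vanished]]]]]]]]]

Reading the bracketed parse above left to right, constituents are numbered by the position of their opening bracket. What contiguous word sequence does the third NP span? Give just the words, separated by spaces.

a garden

Opening `[NP` markers occur at word positions 1, 7, 11, 15, 19; the third of these opens the constituent [NP a garden].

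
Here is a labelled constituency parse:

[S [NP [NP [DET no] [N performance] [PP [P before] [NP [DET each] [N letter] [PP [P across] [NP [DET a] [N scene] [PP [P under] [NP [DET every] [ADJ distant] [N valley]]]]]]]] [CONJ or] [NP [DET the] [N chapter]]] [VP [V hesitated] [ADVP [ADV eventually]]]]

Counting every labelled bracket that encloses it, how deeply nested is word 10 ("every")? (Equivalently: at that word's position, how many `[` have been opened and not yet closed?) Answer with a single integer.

The word sits inside DET, which is inside NP, inside PP, inside NP, inside PP, inside NP, inside PP, inside NP, inside NP, inside S — 10 brackets in all.

10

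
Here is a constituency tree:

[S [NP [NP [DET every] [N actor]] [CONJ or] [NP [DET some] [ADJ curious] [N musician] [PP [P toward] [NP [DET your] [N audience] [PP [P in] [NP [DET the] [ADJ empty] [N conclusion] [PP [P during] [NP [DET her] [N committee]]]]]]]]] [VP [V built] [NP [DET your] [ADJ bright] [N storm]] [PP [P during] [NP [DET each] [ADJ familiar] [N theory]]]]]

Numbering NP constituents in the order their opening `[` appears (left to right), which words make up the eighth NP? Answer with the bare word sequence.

The NP opening brackets appear, in order, over: "every actor or some curious musician toward your audience in the empty conclusion during her committee"; "every actor"; "some curious musician toward your audience in the empty conclusion during her committee"; "your audience in the empty conclusion during her committee"; "the empty conclusion during her committee"; "her committee"; "your bright storm"; "each familiar theory". The eighth one spans "each familiar theory".

each familiar theory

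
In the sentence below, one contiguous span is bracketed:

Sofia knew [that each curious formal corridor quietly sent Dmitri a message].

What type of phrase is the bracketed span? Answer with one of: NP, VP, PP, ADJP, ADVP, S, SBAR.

SBAR

The span is built around the complementizer "that" — a subordinate clause (SBAR).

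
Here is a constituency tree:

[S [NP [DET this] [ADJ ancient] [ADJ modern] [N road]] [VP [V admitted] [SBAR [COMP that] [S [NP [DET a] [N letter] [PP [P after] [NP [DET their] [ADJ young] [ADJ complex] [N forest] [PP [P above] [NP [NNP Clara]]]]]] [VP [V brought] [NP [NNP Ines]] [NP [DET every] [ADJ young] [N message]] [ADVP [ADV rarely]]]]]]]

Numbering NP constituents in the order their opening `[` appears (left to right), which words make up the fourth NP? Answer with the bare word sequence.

Opening `[NP` markers occur at word positions 1, 7, 10, 15, 17, 18; the fourth of these opens the constituent [NP Clara].

Clara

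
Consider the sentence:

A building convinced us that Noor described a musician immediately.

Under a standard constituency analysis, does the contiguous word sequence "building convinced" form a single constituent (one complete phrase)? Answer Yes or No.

No

"building" belongs to the noun phrase "a building" while "convinced" belongs to the verb phrase "convinced us that Noor described a musician immediately"; a span that runs across that boundary is not a single phrase.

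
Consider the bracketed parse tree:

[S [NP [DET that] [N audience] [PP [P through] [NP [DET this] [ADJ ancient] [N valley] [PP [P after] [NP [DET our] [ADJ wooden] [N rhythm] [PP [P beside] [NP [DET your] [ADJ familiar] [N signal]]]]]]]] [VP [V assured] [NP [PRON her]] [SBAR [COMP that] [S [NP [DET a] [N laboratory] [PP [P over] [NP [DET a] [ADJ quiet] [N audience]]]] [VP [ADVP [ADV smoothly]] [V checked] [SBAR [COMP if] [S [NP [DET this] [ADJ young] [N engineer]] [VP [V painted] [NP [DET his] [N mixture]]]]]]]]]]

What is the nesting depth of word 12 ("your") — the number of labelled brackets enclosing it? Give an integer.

Path from the root down to the word: S → NP → PP → NP → PP → NP → PP → NP → DET. That is 9 enclosing brackets.

9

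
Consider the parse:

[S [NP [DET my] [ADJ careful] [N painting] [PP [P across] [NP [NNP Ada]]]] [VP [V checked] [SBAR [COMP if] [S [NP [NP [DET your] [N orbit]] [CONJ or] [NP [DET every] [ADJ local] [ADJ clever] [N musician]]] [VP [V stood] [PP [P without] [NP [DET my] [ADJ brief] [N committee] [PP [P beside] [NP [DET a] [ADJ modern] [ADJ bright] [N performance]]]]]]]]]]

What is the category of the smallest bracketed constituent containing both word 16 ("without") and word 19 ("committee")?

PP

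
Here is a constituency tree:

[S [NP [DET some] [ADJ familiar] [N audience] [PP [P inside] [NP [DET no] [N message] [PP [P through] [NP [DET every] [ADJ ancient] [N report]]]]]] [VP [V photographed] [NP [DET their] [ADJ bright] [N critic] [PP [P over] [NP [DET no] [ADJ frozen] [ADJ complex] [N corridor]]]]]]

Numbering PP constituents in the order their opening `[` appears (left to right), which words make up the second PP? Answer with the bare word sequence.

through every ancient report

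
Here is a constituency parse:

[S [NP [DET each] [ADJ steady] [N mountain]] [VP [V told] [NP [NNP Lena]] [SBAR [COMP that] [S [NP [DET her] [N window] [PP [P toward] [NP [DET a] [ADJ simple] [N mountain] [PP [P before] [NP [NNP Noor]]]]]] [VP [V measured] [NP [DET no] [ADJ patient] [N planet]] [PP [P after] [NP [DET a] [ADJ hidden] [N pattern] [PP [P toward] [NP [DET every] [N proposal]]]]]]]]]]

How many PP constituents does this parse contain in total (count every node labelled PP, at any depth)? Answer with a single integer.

The PP constituents are: [PP toward a simple mountain before Noor]; [PP before Noor]; [PP after a hidden pattern toward every proposal]; [PP toward every proposal]. Total: 4.

4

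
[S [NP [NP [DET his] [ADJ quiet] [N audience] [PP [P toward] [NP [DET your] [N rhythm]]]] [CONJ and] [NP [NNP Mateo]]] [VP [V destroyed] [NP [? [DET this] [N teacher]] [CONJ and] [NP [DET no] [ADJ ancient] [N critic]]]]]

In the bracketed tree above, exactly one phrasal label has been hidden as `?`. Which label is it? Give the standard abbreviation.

NP

The `?` node immediately contains: DET 'this', N 'teacher'. That is the internal structure of a noun phrase, so the label is NP.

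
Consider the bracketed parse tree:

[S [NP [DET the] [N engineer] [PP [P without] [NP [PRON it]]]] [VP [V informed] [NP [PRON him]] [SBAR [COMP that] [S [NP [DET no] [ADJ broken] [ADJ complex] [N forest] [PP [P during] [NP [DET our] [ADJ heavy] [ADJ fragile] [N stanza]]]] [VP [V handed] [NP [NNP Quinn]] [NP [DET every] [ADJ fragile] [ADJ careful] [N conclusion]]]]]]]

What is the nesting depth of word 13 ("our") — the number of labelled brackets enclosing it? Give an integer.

Path from the root down to the word: S → VP → SBAR → S → NP → PP → NP → DET. That is 8 enclosing brackets.

8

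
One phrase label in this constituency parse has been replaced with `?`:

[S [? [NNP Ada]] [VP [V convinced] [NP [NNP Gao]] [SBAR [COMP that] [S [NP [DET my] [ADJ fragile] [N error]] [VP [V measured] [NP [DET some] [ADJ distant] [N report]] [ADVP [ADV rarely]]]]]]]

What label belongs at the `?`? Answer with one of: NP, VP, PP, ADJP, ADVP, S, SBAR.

NP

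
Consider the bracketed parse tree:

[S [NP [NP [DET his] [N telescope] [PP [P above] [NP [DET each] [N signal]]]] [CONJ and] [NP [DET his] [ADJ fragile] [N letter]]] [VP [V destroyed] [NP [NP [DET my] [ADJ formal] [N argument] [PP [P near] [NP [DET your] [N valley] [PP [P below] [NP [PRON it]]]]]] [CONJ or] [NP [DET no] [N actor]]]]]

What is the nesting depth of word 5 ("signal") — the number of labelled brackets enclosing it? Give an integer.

Path from the root down to the word: S → NP → NP → PP → NP → N. That is 6 enclosing brackets.

6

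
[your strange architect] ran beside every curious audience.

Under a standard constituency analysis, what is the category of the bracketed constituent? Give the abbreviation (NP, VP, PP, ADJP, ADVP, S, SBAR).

NP

"architect" is the head of the bracketed span, so the span is a noun phrase: NP.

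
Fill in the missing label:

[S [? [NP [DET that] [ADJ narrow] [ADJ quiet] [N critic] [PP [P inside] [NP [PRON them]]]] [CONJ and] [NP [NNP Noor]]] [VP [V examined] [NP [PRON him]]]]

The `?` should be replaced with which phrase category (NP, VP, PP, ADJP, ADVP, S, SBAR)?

Looking at what the `?` directly dominates — NP, CONJ 'and', NP — this is a noun phrase (NP).

NP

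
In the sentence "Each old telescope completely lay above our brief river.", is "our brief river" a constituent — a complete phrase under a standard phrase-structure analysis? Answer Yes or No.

Yes

"our brief river" is exactly the noun phrase [NP our brief river], a complete constituent.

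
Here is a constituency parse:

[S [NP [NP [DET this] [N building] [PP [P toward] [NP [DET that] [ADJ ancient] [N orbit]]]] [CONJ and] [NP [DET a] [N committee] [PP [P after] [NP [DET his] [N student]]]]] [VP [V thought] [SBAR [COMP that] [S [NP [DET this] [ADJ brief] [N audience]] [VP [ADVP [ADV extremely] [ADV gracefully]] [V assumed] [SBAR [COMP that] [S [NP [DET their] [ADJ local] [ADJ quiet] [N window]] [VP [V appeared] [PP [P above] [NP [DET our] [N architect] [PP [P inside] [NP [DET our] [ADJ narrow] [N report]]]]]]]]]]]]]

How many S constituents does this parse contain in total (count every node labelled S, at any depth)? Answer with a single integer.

3

The S constituents are: [S this building toward that ancient orbit and a committee after his student thought that this brief audience extremely gracefully assumed that their local quiet window appeared above our architect inside our narrow report]; [S this brief audience extremely gracefully assumed that their local quiet window appeared above our architect inside our narrow report]; [S their local quiet window appeared above our architect inside our narrow report]. Total: 3.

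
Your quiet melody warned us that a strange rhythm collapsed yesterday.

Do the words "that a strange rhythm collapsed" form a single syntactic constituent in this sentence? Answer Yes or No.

No

The sequence begins inside the complementizer "that" and ends inside the clause "a strange rhythm collapsed yesterday"; it crosses a phrase boundary, so no single node in the tree spans exactly those words.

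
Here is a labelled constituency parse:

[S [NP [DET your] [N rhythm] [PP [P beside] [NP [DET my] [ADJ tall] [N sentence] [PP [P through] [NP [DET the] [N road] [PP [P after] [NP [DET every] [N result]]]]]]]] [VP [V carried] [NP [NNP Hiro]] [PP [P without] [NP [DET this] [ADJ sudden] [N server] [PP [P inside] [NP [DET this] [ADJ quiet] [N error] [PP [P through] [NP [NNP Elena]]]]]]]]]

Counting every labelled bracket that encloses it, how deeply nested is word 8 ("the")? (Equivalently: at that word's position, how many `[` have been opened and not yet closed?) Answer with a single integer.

7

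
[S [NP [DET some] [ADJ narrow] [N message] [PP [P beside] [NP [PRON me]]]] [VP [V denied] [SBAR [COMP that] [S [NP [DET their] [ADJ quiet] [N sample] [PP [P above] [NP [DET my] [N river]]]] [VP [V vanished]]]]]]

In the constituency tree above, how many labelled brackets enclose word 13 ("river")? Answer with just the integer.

Path from the root down to the word: S → VP → SBAR → S → NP → PP → NP → N. That is 8 enclosing brackets.

8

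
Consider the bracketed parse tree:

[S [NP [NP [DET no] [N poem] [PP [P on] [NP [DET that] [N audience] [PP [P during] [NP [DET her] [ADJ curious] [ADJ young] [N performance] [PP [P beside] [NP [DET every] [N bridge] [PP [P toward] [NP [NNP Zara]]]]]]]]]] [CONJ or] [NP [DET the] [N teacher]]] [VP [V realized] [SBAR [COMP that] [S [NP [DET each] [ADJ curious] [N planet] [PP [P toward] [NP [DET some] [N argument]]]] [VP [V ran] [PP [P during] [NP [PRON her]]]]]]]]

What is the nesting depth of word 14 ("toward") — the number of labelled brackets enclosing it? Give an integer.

The word sits inside P, which is inside PP, inside NP, inside PP, inside NP, inside PP, inside NP, inside PP, inside NP, inside NP, inside S — 11 brackets in all.

11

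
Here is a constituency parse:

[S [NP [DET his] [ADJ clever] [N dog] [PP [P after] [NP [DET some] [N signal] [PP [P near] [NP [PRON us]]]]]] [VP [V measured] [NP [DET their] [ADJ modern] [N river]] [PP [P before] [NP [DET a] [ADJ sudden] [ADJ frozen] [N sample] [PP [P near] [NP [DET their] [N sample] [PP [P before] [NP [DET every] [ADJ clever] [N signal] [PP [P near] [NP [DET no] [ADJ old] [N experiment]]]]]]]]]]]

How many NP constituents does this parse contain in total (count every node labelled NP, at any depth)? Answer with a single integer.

8

Scanning left to right, an opening `[NP` appears at word positions 1, 5, 8, 10, 14, 19, 22, 26 — 8 in total.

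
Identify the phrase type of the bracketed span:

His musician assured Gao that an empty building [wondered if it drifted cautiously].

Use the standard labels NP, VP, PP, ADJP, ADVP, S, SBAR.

VP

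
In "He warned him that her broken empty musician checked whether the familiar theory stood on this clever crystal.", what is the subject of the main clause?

he

The subject of the main clause is the NP immediately before the verb "warned": "he".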